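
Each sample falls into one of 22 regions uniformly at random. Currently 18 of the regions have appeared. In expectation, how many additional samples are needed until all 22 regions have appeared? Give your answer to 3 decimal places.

45.833

With k distinct regions already seen, the next new one takes an expected 22/(22-k) samples.
Sum over k = 18,...,21: E = 22/4 + 22/3 + 22/2 + 22/1 = 45.8333.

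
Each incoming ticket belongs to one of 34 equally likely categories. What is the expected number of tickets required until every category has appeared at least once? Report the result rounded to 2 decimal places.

After k distinct categories have appeared, the next ticket gives a new one with probability (34-k)/34, so the expected wait for the (k+1)-th is 34/(34-k).
E[T] = 34/34 + 34/33 + 34/32 + ... + 34/2 + 34/1 = 34·H_{34}.
H_{34} = 4.118, so E[T] = 140.019.

140.02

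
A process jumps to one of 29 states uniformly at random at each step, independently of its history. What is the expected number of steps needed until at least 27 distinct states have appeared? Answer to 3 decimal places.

Going from k to k+1 distinct takes a geometric number of steps with mean 29/(29-k).
Sum over k = 0,...,26: E = 29/29 + 29/28 + 29/27 + ... + 29/4 + 29/3 = 71.3880.

71.388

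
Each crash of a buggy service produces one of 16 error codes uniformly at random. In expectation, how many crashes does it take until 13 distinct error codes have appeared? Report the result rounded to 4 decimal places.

With k distinct error codes already seen, the next new one arrives after an expected 16/(16-k) crashes.
Sum over k = 0,...,12: E = 16/16 + 16/15 + 16/14 + ... + 16/5 + 16/4 = 24.75833.

24.7583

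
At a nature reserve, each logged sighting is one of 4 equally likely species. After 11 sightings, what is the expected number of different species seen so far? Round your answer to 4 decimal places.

For each species, P(seen in 11 sightings) = 1 - (3/4)^11 = 0.95776.
By linearity of expectation, E[distinct seen] = 4·(1 - (3/4)^11) = 3.83106.

3.8311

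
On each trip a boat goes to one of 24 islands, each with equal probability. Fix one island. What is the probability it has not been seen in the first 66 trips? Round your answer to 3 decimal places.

0.060

On each trip the fixed island fails to appear with probability 23/24.
P(still missing after 66) = (23/24)^66 = 0.0603.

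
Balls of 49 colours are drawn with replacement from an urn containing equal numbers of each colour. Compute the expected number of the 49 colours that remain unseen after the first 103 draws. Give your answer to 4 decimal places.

5.8593

For each colour, P(unseen after 103) = (48/49)^103 = 0.11958.
By linearity of expectation, E[unseen] = 49·(48/49)^103 = 5.85932.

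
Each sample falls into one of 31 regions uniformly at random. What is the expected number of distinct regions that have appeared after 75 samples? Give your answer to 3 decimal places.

28.349

For each region, P(seen in 75 samples) = 1 - (30/31)^75 = 0.9145.
By linearity of expectation, E[distinct seen] = 31·(1 - (30/31)^75) = 28.3495.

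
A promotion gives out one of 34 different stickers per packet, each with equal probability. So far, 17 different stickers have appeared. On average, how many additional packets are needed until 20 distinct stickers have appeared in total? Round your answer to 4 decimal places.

6.3917

From k distinct to k+1 distinct takes on average 34/(34-k) packets.
Sum over k = 17,...,19: E = 34/17 + 34/16 + 34/15 = 6.39167.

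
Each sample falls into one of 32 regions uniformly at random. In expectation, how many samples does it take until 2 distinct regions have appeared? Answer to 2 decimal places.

With k distinct regions already seen, the next new one arrives after an expected 32/(32-k) samples.
Sum over k = 0,...,1: E = 32/32 + 32/31 = 2.032.

2.03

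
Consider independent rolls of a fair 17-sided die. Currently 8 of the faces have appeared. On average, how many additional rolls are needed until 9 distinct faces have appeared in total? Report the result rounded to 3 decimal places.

1.889

With k distinct faces already seen, the next new one takes an expected 17/(17-k) rolls.
Only the k = 8 term is needed: E = 17/9 = 1.8889.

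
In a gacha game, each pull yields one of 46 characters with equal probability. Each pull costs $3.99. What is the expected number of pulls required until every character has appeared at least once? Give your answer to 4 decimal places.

The wait to go from k to k+1 distinct characters is geometric with mean 46/(46-k).
E[T] = 46/46 + 46/45 + 46/44 + ... + 46/2 + 46/1 = 46·H_{46}.
H_{46} = 4.41669, so E[T] = 203.16761.

203.1676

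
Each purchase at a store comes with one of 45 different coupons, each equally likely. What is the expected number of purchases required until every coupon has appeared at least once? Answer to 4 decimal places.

197.7727

Split into phases: going from k distinct to k+1 distinct takes on average 45/(45-k) purchases.
E[T] = 45/45 + 45/44 + 45/43 + ... + 45/2 + 45/1 = 45·H_{45}.
H_{45} = 4.39495, so E[T] = 197.77267.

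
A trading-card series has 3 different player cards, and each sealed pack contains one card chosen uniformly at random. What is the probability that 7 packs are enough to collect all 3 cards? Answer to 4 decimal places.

0.8258

By inclusion–exclusion over which cards are missing,
P(all seen) = Σ_{j=0}^{3} (-1)^j C(3,j)((3-j)/3)^7
= 1.00000 - 0.17558 + 0.00137 - 0.00000
= 0.82579.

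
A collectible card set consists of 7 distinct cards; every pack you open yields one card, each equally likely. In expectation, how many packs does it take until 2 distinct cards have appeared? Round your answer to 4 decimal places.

Going from k to k+1 distinct takes a geometric number of packs with mean 7/(7-k).
Sum over k = 0,...,1: E = 7/7 + 7/6 = 2.16667.

2.1667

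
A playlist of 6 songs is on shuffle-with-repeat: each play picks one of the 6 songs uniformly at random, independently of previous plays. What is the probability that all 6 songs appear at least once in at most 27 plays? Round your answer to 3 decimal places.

Let A_i be the event that song i is missing after 27 plays. By inclusion–exclusion on the A_i,
P(all seen) = Σ_{j=0}^{6} (-1)^j C(6,j)((6-j)/6)^27
= 1.0000 - 0.0437 + 0.0003 - 0.0000 + 0.0000 - 0.0000 + 0.0000
= 0.9566.

0.957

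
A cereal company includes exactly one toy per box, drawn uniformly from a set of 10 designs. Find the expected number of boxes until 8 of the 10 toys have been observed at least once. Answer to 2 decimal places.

14.29

Going from k to k+1 distinct takes a geometric number of boxes with mean 10/(10-k).
Sum over k = 0,...,7: E = 10/10 + 10/9 + 10/8 + ... + 10/4 + 10/3 = 14.290.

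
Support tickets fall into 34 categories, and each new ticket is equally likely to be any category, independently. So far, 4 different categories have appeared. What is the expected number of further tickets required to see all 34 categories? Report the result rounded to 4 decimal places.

135.8296

With k distinct categories already seen, the next new one takes an expected 34/(34-k) tickets.
Sum over k = 4,...,33: E = 34/30 + 34/29 + 34/28 + ... + 34/2 + 34/1 = 135.82956.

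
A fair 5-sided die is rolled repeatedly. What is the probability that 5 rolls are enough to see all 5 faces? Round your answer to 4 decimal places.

By inclusion–exclusion over which faces are missing,
P(all seen) = Σ_{j=0}^{5} (-1)^j C(5,j)((5-j)/5)^5
= 1.00000 - 1.63840 + 0.77760 - 0.10240 + 0.00160 - 0.00000
= 0.03840.

0.0384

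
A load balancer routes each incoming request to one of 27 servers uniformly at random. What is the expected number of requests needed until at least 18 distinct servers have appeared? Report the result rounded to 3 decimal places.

With k distinct servers already seen, the next new one arrives after an expected 27/(27-k) requests.
Sum over k = 0,...,17: E = 27/27 + 27/26 + 27/25 + ... + 27/11 + 27/10 = 28.6872.

28.687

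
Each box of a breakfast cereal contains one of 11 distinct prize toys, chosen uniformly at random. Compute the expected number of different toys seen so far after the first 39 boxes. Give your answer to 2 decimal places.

For each toy, P(seen in 39 boxes) = 1 - (10/11)^39 = 0.976.
By linearity of expectation, E[distinct seen] = 11·(1 - (10/11)^39) = 10.733.

10.73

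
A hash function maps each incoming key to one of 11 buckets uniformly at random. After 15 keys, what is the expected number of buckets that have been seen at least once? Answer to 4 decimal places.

For each bucket, P(seen in 15 keys) = 1 - (10/11)^15 = 0.76061.
By linearity of expectation, E[distinct seen] = 11·(1 - (10/11)^15) = 8.36669.

8.3667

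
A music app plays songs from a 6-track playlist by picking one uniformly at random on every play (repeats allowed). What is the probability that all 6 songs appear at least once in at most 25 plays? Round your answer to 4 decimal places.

By inclusion–exclusion over which songs are missing,
P(all seen) = Σ_{j=0}^{6} (-1)^j C(6,j)((6-j)/6)^25
= 1.00000 - 0.06290 + 0.00059 - 0.00000 + 0.00000 - 0.00000 + 0.00000
= 0.93770.

0.9377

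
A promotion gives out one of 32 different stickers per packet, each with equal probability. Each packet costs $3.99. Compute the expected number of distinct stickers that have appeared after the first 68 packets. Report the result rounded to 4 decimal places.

For each sticker, P(seen in 68 packets) = 1 - (31/32)^68 = 0.88455.
By linearity of expectation, E[distinct seen] = 32·(1 - (31/32)^68) = 28.30558.

28.3056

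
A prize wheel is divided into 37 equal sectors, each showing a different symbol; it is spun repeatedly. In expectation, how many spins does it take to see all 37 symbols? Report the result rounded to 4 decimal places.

The wait to go from k to k+1 distinct symbols is geometric with mean 37/(37-k).
E[T] = 37/37 + 37/36 + 37/35 + ... + 37/2 + 37/1 = 37·H_{37}.
H_{37} = 4.20159, so E[T] = 155.45869.

155.4587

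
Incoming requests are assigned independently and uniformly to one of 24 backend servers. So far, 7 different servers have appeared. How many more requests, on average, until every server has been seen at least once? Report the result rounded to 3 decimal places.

From k distinct to k+1 distinct takes on average 24/(24-k) requests.
Sum over k = 7,...,23: E = 24/17 + 24/16 + 24/15 + ... + 24/2 + 24/1 = 82.5493.

82.549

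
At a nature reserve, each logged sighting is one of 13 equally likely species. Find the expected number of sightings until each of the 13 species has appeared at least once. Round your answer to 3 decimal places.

The wait to go from k to k+1 distinct species is geometric with mean 13/(13-k).
E[T] = 13/13 + 13/12 + 13/11 + ... + 13/2 + 13/1 = 13·H_{13}.
H_{13} = 3.1801, so E[T] = 41.3417.

41.342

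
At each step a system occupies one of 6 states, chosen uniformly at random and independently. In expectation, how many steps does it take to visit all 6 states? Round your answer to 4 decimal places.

14.7000

After k distinct states have appeared, the next step gives a new one with probability (6-k)/6, so the expected wait for the (k+1)-th is 6/(6-k).
E[T] = 6/6 + 6/5 + 6/4 + 6/3 + 6/2 + 6/1 = 6·H_{6}.
H_{6} = 2.45000, so E[T] = 14.70000.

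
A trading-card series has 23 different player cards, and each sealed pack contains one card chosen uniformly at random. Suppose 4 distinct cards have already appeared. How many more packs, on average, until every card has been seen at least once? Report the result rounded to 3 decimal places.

81.598

The wait to go from k to k+1 distinct cards is geometric with mean 23/(23-k).
Sum over k = 4,...,22: E = 23/19 + 23/18 + 23/17 + ... + 23/2 + 23/1 = 81.5980.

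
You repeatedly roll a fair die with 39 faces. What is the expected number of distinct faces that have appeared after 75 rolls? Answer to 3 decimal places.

For each face, P(seen in 75 rolls) = 1 - (38/39)^75 = 0.8575.
By linearity of expectation, E[distinct seen] = 39·(1 - (38/39)^75) = 33.4411.

33.441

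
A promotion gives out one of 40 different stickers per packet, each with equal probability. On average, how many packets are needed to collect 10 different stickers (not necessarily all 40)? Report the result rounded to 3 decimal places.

Going from k to k+1 distinct takes a geometric number of packets with mean 40/(40-k).
Sum over k = 0,...,9: E = 40/40 + 40/39 + 40/38 + ... + 40/32 + 40/31 = 11.3422.

11.342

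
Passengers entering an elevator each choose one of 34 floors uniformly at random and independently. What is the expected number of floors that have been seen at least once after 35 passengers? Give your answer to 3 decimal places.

For each floor, P(seen in 35 passengers) = 1 - (33/34)^35 = 0.6483.
By linearity of expectation, E[distinct seen] = 34·(1 - (33/34)^35) = 22.0407.

22.041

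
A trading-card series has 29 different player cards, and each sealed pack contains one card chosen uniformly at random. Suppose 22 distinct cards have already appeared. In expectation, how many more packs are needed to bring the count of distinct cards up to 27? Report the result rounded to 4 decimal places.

31.6929

The wait to go from k to k+1 distinct cards is geometric with mean 29/(29-k).
Sum over k = 22,...,26: E = 29/7 + 29/6 + 29/5 + 29/4 + 29/3 = 31.69286.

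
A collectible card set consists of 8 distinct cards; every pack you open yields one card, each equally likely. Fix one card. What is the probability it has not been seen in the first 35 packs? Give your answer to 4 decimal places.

0.0093

On each pack the fixed card fails to appear with probability 7/8.
P(still missing after 35) = (7/8)^35 = 0.00934.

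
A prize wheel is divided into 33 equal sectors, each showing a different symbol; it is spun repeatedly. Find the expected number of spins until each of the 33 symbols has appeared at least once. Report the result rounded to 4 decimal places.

After k distinct symbols have appeared, the next spin gives a new one with probability (33-k)/33, so the expected wait for the (k+1)-th is 33/(33-k).
E[T] = 33/33 + 33/32 + 33/31 + ... + 33/2 + 33/1 = 33·H_{33}.
H_{33} = 4.08880, so E[T] = 134.93034.

134.9303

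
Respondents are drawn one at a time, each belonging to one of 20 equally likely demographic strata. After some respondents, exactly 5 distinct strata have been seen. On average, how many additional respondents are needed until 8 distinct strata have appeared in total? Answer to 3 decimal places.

From k distinct to k+1 distinct takes on average 20/(20-k) respondents.
Sum over k = 5,...,7: E = 20/15 + 20/14 + 20/13 = 4.3004.

4.300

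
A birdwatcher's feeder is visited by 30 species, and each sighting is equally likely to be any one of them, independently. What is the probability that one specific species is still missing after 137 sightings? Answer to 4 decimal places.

0.0096

On each sighting the fixed species fails to appear with probability 29/30.
P(still missing after 137) = (29/30)^137 = 0.00961.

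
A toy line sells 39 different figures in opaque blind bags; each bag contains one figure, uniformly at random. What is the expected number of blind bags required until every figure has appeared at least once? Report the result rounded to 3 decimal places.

The wait to go from k to k+1 distinct figures is geometric with mean 39/(39-k).
E[T] = 39/39 + 39/38 + 39/37 + ... + 39/2 + 39/1 = 39·H_{39}.
H_{39} = 4.2535, so E[T] = 165.8882.

165.888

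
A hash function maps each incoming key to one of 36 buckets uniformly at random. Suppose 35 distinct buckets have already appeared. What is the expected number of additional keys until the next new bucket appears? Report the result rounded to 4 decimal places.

36.0000

The number of keys until the next new bucket is geometric with success probability 1/36, so its mean is 36/1.
E = 36/1 = 36.00000.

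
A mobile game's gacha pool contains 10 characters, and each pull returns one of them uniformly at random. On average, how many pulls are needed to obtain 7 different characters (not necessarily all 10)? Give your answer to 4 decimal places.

10.9563

With k distinct characters already seen, the next new one arrives after an expected 10/(10-k) pulls.
Sum over k = 0,...,6: E = 10/10 + 10/9 + 10/8 + ... + 10/5 + 10/4 = 10.95635.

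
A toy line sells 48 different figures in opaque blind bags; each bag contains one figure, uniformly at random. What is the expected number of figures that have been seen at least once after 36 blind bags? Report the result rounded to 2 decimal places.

For each figure, P(seen in 36 blind bags) = 1 - (47/48)^36 = 0.531.
By linearity of expectation, E[distinct seen] = 48·(1 - (47/48)^36) = 25.505.

25.51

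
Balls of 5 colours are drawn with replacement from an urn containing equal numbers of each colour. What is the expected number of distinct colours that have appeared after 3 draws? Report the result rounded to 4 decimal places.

For each colour, P(seen in 3 draws) = 1 - (4/5)^3 = 0.48800.
By linearity of expectation, E[distinct seen] = 5·(1 - (4/5)^3) = 2.44000.

2.4400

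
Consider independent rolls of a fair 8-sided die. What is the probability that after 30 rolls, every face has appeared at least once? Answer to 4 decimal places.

Let A_i be the event that face i is missing after 30 rolls. By inclusion–exclusion on the A_i,
P(all seen) = Σ_{j=0}^{8} (-1)^j C(8,j)((8-j)/8)^30
= 1.00000 - 0.14566 + 0.00500 - 0.00004 + 0.00000 - 0.00000 + 0.00000 - 0.00000 + 0.00000
= 0.85930.

0.8593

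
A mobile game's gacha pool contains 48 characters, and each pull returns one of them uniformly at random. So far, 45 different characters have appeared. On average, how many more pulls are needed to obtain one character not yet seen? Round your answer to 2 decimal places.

16.00

The number of pulls until the next new character is geometric with success probability 3/48, so its mean is 48/3.
E = 48/3 = 16.000.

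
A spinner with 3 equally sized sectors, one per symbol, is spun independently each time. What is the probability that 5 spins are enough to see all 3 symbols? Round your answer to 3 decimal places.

0.617

By inclusion–exclusion over which symbols are missing,
P(all seen) = Σ_{j=0}^{3} (-1)^j C(3,j)((3-j)/3)^5
= 1.0000 - 0.3951 + 0.0123 - 0.0000
= 0.6173.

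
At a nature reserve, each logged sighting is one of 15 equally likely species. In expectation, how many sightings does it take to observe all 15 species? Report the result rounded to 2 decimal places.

Split into phases: going from k distinct to k+1 distinct takes on average 15/(15-k) sightings.
E[T] = 15/15 + 15/14 + 15/13 + ... + 15/2 + 15/1 = 15·H_{15}.
H_{15} = 3.318, so E[T] = 49.773.

49.77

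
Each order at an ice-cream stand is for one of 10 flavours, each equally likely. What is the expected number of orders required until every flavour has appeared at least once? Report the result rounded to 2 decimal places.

The wait to go from k to k+1 distinct flavours is geometric with mean 10/(10-k).
E[T] = 10/10 + 10/9 + 10/8 + ... + 10/2 + 10/1 = 10·H_{10}.
H_{10} = 2.929, so E[T] = 29.290.

29.29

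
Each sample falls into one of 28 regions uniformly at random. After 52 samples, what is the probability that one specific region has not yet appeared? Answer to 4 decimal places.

On each sample the fixed region fails to appear with probability 27/28.
P(still missing after 52) = (27/28)^52 = 0.15090.

0.1509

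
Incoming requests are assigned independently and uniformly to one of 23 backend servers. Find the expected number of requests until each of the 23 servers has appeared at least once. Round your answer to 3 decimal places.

The wait to go from k to k+1 distinct servers is geometric with mean 23/(23-k).
E[T] = 23/23 + 23/22 + 23/21 + ... + 23/2 + 23/1 = 23·H_{23}.
H_{23} = 3.7343, so E[T] = 85.8887.

85.889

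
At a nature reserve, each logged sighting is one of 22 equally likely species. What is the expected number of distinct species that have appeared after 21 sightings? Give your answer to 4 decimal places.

13.7177

For each species, P(seen in 21 sightings) = 1 - (21/22)^21 = 0.62353.
By linearity of expectation, E[distinct seen] = 22·(1 - (21/22)^21) = 13.71769.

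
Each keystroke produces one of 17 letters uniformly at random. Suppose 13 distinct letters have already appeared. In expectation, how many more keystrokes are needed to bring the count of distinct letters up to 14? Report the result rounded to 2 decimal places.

4.25

The wait to go from k to k+1 distinct letters is geometric with mean 17/(17-k).
Only the k = 13 term is needed: E = 17/4 = 4.250.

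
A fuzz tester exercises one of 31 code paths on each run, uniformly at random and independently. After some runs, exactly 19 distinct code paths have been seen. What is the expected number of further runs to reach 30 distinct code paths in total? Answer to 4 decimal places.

The wait to go from k to k+1 distinct code paths is geometric with mean 31/(31-k).
Sum over k = 19,...,29: E = 31/12 + 31/11 + 31/10 + ... + 31/3 + 31/2 = 65.19953.

65.1995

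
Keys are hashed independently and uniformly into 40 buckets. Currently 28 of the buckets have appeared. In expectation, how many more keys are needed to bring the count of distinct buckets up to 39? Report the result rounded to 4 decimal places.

84.1284

The wait to go from k to k+1 distinct buckets is geometric with mean 40/(40-k).
Sum over k = 28,...,38: E = 40/12 + 40/11 + 40/10 + ... + 40/3 + 40/2 = 84.12843.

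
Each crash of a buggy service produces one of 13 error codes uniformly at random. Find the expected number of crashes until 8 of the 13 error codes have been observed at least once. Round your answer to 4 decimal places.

With k distinct error codes already seen, the next new one arrives after an expected 13/(13-k) crashes.
Sum over k = 0,...,7: E = 13/13 + 13/12 + 13/11 + ... + 13/7 + 13/6 = 11.65841.

11.6584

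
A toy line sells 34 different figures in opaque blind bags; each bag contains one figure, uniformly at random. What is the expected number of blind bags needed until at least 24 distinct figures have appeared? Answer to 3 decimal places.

With k distinct figures already seen, the next new one arrives after an expected 34/(34-k) blind bags.
Sum over k = 0,...,23: E = 34/34 + 34/33 + 34/32 + ... + 34/12 + 34/11 = 40.4342.

40.434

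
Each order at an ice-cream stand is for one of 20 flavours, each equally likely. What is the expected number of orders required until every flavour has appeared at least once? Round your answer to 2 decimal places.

Split into phases: going from k distinct to k+1 distinct takes on average 20/(20-k) orders.
E[T] = 20/20 + 20/19 + 20/18 + ... + 20/2 + 20/1 = 20·H_{20}.
H_{20} = 3.598, so E[T] = 71.955.

71.95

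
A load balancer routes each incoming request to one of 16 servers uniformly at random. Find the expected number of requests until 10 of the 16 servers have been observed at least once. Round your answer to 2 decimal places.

14.89

Going from k to k+1 distinct takes a geometric number of requests with mean 16/(16-k).
Sum over k = 0,...,9: E = 16/16 + 16/15 + 16/14 + ... + 16/8 + 16/7 = 14.892.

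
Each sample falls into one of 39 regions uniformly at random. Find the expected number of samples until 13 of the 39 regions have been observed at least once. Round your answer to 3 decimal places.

15.566

With k distinct regions already seen, the next new one arrives after an expected 39/(39-k) samples.
Sum over k = 0,...,12: E = 39/39 + 39/38 + 39/37 + ... + 39/28 + 39/27 = 15.5658.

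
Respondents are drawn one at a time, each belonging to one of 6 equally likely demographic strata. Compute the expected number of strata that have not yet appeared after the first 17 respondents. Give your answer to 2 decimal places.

For each stratum, P(unseen after 17) = (5/6)^17 = 0.045.
By linearity of expectation, E[unseen] = 6·(5/6)^17 = 0.270.

0.27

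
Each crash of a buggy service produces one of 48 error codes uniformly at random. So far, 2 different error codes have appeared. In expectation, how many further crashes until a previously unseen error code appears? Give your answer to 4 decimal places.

The number of crashes until the next new error code is geometric with success probability 46/48, so its mean is 48/46.
E = 48/46 = 1.04348.

1.0435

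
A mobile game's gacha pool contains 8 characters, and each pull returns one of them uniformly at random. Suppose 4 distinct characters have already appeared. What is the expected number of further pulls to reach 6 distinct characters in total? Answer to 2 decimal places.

With k distinct characters already seen, the next new one takes an expected 8/(8-k) pulls.
Sum over k = 4,...,5: E = 8/4 + 8/3 = 4.667.

4.67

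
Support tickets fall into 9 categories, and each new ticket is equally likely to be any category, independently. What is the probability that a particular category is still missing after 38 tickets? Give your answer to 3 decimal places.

On each ticket the fixed category fails to appear with probability 8/9.
P(still missing after 38) = (8/9)^38 = 0.0114.

0.011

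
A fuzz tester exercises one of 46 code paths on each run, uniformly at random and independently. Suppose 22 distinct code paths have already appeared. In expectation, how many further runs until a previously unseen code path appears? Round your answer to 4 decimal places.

The number of runs until the next new code path is geometric with success probability 24/46, so its mean is 46/24.
E = 46/24 = 1.91667.

1.9167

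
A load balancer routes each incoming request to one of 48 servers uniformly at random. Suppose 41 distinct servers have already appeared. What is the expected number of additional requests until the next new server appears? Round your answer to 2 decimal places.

Each request yields a new server with probability (48-41)/48 = 7/48, so the wait is geometric with mean 48/7.
E = 48/7 = 6.857.

6.86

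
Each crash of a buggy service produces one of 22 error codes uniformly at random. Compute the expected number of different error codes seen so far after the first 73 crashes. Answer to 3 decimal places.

For each error code, P(seen in 73 crashes) = 1 - (21/22)^73 = 0.9665.
By linearity of expectation, E[distinct seen] = 22·(1 - (21/22)^73) = 21.2628.

21.263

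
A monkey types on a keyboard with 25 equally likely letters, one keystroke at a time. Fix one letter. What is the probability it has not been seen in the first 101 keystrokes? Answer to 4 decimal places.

0.0162

On each keystroke the fixed letter fails to appear with probability 24/25.
P(still missing after 101) = (24/25)^101 = 0.01620.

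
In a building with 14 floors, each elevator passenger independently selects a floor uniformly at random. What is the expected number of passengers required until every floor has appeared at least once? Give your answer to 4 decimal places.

45.5219

The wait to go from k to k+1 distinct floors is geometric with mean 14/(14-k).
E[T] = 14/14 + 14/13 + 14/12 + ... + 14/2 + 14/1 = 14·H_{14}.
H_{14} = 3.25156, so E[T] = 45.52187.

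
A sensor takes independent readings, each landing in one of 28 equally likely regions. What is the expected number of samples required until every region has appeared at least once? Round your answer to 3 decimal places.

Split into phases: going from k distinct to k+1 distinct takes on average 28/(28-k) samples.
E[T] = 28/28 + 28/27 + 28/26 + ... + 28/2 + 28/1 = 28·H_{28}.
H_{28} = 3.9272, so E[T] = 109.9608.

109.961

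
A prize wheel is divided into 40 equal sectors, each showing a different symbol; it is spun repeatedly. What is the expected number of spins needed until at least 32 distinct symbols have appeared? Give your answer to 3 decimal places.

62.427

With k distinct symbols already seen, the next new one arrives after an expected 40/(40-k) spins.
Sum over k = 0,...,31: E = 40/40 + 40/39 + 40/38 + ... + 40/10 + 40/9 = 62.4274.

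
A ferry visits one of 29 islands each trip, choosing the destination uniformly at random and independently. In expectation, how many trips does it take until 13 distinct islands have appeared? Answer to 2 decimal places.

16.85

With k distinct islands already seen, the next new one arrives after an expected 29/(29-k) trips.
Sum over k = 0,...,12: E = 29/29 + 29/28 + 29/27 + ... + 29/18 + 29/17 = 16.847.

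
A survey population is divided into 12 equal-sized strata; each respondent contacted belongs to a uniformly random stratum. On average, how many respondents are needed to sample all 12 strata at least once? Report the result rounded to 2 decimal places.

The wait to go from k to k+1 distinct strata is geometric with mean 12/(12-k).
E[T] = 12/12 + 12/11 + 12/10 + ... + 12/2 + 12/1 = 12·H_{12}.
H_{12} = 3.103, so E[T] = 37.239.

37.24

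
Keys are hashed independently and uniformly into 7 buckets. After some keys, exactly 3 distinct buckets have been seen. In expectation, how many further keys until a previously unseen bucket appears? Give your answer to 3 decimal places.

1.750

The number of keys until the next new bucket is geometric with success probability 4/7, so its mean is 7/4.
E = 7/4 = 1.7500.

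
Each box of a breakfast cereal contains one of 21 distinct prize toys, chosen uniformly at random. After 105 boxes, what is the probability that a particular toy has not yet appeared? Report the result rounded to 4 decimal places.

Each box misses the fixed toy with probability (21-1)/21 = 20/21, independently.
P(still missing after 105) = (20/21)^105 = 0.00596.

0.0060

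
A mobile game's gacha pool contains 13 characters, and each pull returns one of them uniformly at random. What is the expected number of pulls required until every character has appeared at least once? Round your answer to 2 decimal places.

Split into phases: going from k distinct to k+1 distinct takes on average 13/(13-k) pulls.
E[T] = 13/13 + 13/12 + 13/11 + ... + 13/2 + 13/1 = 13·H_{13}.
H_{13} = 3.180, so E[T] = 41.342.

41.34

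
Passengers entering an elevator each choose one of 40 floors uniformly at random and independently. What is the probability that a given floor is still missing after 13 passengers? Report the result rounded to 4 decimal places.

On each passenger the fixed floor fails to appear with probability 39/40.
P(still missing after 13) = (39/40)^13 = 0.71955.

0.7195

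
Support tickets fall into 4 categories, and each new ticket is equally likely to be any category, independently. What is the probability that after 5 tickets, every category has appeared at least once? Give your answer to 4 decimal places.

0.2344

Let A_i be the event that category i is missing after 5 tickets. By inclusion–exclusion on the A_i,
P(all seen) = Σ_{j=0}^{4} (-1)^j C(4,j)((4-j)/4)^5
= 1.00000 - 0.94922 + 0.18750 - 0.00391 + 0.00000
= 0.23438.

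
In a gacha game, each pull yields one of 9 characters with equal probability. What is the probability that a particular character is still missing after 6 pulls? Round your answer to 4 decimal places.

Each pull misses the fixed character with probability (9-1)/9 = 8/9, independently.
P(still missing after 6) = (8/9)^6 = 0.49327.

0.4933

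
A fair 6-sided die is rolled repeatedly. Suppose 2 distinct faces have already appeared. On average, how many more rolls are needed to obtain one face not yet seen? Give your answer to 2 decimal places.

1.50

The number of rolls until the next new face is geometric with success probability 4/6, so its mean is 6/4.
E = 6/4 = 1.500.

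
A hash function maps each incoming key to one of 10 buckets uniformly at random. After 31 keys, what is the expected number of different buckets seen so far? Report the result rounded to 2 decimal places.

9.62

For each bucket, P(seen in 31 keys) = 1 - (9/10)^31 = 0.962.
By linearity of expectation, E[distinct seen] = 10·(1 - (9/10)^31) = 9.618.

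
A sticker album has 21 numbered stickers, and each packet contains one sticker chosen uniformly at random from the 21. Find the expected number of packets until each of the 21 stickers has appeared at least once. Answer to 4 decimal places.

76.5525

Split into phases: going from k distinct to k+1 distinct takes on average 21/(21-k) packets.
E[T] = 21/21 + 21/20 + 21/19 + ... + 21/2 + 21/1 = 21·H_{21}.
H_{21} = 3.64536, so E[T] = 76.55253.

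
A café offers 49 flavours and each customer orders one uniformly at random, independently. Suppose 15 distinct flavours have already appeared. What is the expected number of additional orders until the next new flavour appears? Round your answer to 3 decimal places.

1.441

The number of orders until the next new flavour is geometric with success probability 34/49, so its mean is 49/34.
E = 49/34 = 1.4412.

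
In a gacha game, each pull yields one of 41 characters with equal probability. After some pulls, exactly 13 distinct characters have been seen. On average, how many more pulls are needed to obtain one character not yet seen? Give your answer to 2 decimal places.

Each pull yields a new character with probability (41-13)/41 = 28/41, so the wait is geometric with mean 41/28.
E = 41/28 = 1.464.

1.46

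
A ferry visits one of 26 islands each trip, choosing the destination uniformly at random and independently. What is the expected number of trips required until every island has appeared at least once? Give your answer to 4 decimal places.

The wait to go from k to k+1 distinct islands is geometric with mean 26/(26-k).
E[T] = 26/26 + 26/25 + 26/24 + ... + 26/2 + 26/1 = 26·H_{26}.
H_{26} = 3.85442, so E[T] = 100.21491.

100.2149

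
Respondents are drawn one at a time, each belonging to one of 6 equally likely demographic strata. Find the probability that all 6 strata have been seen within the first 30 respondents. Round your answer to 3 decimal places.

Let A_i be the event that stratum i is missing after 30 respondents. By inclusion–exclusion on the A_i,
P(all seen) = Σ_{j=0}^{6} (-1)^j C(6,j)((6-j)/6)^30
= 1.0000 - 0.0253 + 0.0001 - 0.0000 + 0.0000 - 0.0000 + 0.0000
= 0.9748.

0.975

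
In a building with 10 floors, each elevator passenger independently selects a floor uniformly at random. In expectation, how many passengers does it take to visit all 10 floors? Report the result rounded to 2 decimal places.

29.29

After k distinct floors have appeared, the next passenger gives a new one with probability (10-k)/10, so the expected wait for the (k+1)-th is 10/(10-k).
E[T] = 10/10 + 10/9 + 10/8 + ... + 10/2 + 10/1 = 10·H_{10}.
H_{10} = 2.929, so E[T] = 29.290.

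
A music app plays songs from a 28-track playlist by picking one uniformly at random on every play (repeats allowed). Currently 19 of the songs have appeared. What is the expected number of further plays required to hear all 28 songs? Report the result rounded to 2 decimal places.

The wait to go from k to k+1 distinct songs is geometric with mean 28/(28-k).
Sum over k = 19,...,27: E = 28/9 + 28/8 + 28/7 + ... + 28/2 + 28/1 = 79.211.

79.21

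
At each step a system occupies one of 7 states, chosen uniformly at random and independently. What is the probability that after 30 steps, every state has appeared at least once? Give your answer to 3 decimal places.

0.932

Let A_i be the event that state i is missing after 30 steps. By inclusion–exclusion on the A_i,
P(all seen) = Σ_{j=0}^{7} (-1)^j C(7,j)((7-j)/7)^30
= 1.0000 - 0.0687 + 0.0009 - 0.0000 + 0.0000 - 0.0000 + 0.0000 - 0.0000
= 0.9322.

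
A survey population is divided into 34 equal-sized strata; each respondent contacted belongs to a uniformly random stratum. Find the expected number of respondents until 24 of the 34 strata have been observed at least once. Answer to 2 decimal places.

40.43

With k distinct strata already seen, the next new one arrives after an expected 34/(34-k) respondents.
Sum over k = 0,...,23: E = 34/34 + 34/33 + 34/32 + ... + 34/12 + 34/11 = 40.434.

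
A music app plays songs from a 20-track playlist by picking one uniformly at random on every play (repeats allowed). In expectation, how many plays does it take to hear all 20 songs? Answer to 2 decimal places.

After k distinct songs have appeared, the next play gives a new one with probability (20-k)/20, so the expected wait for the (k+1)-th is 20/(20-k).
E[T] = 20/20 + 20/19 + 20/18 + ... + 20/2 + 20/1 = 20·H_{20}.
H_{20} = 3.598, so E[T] = 71.955.

71.95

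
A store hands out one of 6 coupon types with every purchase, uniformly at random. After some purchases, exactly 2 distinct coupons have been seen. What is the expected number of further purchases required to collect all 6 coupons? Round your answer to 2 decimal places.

The wait to go from k to k+1 distinct coupons is geometric with mean 6/(6-k).
Sum over k = 2,...,5: E = 6/4 + 6/3 + 6/2 + 6/1 = 12.500.

12.50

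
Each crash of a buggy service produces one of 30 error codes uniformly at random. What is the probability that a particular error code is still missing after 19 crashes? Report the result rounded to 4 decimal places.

Each crash misses the fixed error code with probability (30-1)/30 = 29/30, independently.
P(still missing after 19) = (29/30)^19 = 0.52512.

0.5251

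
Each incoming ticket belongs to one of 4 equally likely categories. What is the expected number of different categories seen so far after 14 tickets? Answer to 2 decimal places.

3.93

For each category, P(seen in 14 tickets) = 1 - (3/4)^14 = 0.982.
By linearity of expectation, E[distinct seen] = 4·(1 - (3/4)^14) = 3.929.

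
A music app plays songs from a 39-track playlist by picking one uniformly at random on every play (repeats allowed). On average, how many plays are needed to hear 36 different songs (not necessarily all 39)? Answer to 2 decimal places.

Going from k to k+1 distinct takes a geometric number of plays with mean 39/(39-k).
Sum over k = 0,...,35: E = 39/39 + 39/38 + 39/37 + ... + 39/5 + 39/4 = 94.388.

94.39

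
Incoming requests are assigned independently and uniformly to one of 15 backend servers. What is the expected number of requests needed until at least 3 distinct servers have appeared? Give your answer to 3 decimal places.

3.225

With k distinct servers already seen, the next new one arrives after an expected 15/(15-k) requests.
Sum over k = 0,...,2: E = 15/15 + 15/14 + 15/13 = 3.2253.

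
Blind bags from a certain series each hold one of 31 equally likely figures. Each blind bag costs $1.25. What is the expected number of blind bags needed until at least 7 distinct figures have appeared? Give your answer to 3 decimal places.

7.790

Going from k to k+1 distinct takes a geometric number of blind bags with mean 31/(31-k).
Sum over k = 0,...,6: E = 31/31 + 31/30 + 31/29 + ... + 31/26 + 31/25 = 7.7899.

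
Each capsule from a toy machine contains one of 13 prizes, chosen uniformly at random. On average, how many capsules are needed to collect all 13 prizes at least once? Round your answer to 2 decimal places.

41.34

Split into phases: going from k distinct to k+1 distinct takes on average 13/(13-k) capsules.
E[T] = 13/13 + 13/12 + 13/11 + ... + 13/2 + 13/1 = 13·H_{13}.
H_{13} = 3.180, so E[T] = 41.342.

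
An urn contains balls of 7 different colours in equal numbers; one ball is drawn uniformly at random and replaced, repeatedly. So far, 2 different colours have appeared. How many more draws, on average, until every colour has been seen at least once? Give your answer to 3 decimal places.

From k distinct to k+1 distinct takes on average 7/(7-k) draws.
Sum over k = 2,...,6: E = 7/5 + 7/4 + 7/3 + 7/2 + 7/1 = 15.9833.

15.983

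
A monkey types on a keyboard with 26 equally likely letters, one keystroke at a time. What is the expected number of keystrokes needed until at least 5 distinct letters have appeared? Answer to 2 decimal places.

Going from k to k+1 distinct takes a geometric number of keystrokes with mean 26/(26-k).
Sum over k = 0,...,4: E = 26/26 + 26/25 + 26/24 + 26/23 + 26/22 = 5.436.

5.44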